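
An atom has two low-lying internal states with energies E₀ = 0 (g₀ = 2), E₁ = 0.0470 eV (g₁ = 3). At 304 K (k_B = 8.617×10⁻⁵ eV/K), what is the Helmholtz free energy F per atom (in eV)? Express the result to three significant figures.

-0.0240 eV

k_BT = 8.617×10⁻⁵ × 304 K = 0.026196 eV.
Eᵢ/kT = 0, 1.7942.
Z = Σ gᵢe^(−Eᵢ/kT) = 2·e^(−0) + 3·e^(−1.7942) = 2.0000 + 0.49878 = 2.4988.
F = −kT ln Z = −0.026196 × ln(2.4988) = −0.026196 × 0.91581 = -0.0240 eV.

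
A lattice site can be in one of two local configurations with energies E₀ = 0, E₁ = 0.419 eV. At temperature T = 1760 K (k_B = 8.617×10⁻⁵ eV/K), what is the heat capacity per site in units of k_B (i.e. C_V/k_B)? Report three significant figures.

k_BT = 8.617×10⁻⁵ × 1760 K = 0.15166 eV.
Eᵢ/kT = 0, 2.7628.
Z = Σ e^(−Eᵢ/kT) = e^(−0) + e^(−2.7628) = 1.0000 + 0.063115 = 1.0631.
⟨E⟩ = 0.024876 eV, ⟨E²⟩ = 0.010423 eV².
C_V/k_B = (⟨E²⟩ − ⟨E⟩²)/(kT)² = (0.010423 − 0.00061882)/0.023001 = 0.426.

0.426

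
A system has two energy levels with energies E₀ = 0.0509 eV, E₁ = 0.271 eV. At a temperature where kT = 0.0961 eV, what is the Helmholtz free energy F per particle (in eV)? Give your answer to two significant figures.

0.042 eV

Eᵢ/kT = 0.5297, 2.820.
Z = Σ e^(−Eᵢ/kT) = e^(−0.5297) + e^(−2.820) = 0.5888 + 0.05961 = 0.6484.
F = −kT ln Z = −0.0961 × ln(0.6484) = −0.0961 × -0.4332 = 0.042 eV.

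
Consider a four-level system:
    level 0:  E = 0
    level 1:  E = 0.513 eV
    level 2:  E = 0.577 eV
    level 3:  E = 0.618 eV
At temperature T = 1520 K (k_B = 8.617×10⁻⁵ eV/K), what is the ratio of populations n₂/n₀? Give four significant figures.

k_BT = 8.617×10⁻⁵ × 1520 K = 0.130978 eV.
n₂/n₀ = exp[−(E₂−E₀)/kT] = exp(−(0.577 eV)/(0.130978 eV)) = exp(-4.40532) = 0.01221.

0.01221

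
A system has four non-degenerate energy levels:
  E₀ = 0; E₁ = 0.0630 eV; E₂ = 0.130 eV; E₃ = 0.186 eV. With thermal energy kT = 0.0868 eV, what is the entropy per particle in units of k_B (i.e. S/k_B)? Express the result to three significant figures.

1.12

Eᵢ/kT = 0, 0.72581, 1.4977, 2.1429.
Z = Σ e^(−Eᵢ/kT) = e^(−0) + e^(−0.72581) + e^(−1.4977) + e^(−2.1429) = 1.0000 + 0.48393 + 0.22364 + 0.11731 = 1.8249.
⟨E⟩ = Σ EᵢPᵢ = 0.044594 eV.
S/k_B = ln Z + ⟨E⟩/kT = ln(1.8249) + 0.044594/0.0868 = 0.60153 + 0.51376 = 1.12.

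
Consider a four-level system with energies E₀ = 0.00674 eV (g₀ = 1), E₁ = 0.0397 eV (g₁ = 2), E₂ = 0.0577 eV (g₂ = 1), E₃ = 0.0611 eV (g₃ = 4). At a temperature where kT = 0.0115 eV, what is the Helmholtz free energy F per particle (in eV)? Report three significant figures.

Eᵢ/kT = 0.58609, 3.4522, 5.0174, 5.3130.
Z = Σ gᵢe^(−Eᵢ/kT) = 1·e^(−0.58609) + 2·e^(−3.4522) + 1·e^(−5.0174) + 4·e^(−5.3130) = 0.55650 + 0.063352 + 0.0066217 + 0.019708 = 0.64618.
F = −kT ln Z = −0.0115 × ln(0.64618) = −0.0115 × -0.43668 = 0.00502 eV.

0.00502 eV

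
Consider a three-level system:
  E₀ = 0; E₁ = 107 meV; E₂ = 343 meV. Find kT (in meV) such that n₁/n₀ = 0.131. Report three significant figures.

n₁/n₀ = exp[−(E₁−E₀)/kT] = 0.131.
⇒ (E₁−E₀)/kT = ln(1/0.131) = ln(7.6336) = 2.0326.
kT = 107 meV / 2.0326 = 52.6 meV.

52.6 meV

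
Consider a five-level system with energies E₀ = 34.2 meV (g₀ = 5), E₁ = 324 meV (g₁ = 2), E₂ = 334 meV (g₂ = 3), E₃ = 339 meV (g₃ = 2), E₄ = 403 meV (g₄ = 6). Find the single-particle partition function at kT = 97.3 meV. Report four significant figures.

Z = 3.843

Eᵢ/kT = 0.351490, 3.32991, 3.43268, 3.48407, 4.14183.
Z = Σ gᵢe^(−Eᵢ/kT) = 5·e^(−0.351490) + 2·e^(−3.32991) + 3·e^(−3.43268) + 2·e^(−3.48407) + 6·e^(−4.14183) = 3.51819 + 0.0715927 + 0.0969008 + 0.0613646 + 0.0953624 = 3.84341.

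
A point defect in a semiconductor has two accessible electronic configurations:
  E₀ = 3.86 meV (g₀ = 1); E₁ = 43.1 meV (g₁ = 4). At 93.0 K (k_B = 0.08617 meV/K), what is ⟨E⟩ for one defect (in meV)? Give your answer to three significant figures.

k_BT = 0.08617 × 93.0 K = 8.0138 meV.
Eᵢ/kT = 0.48167, 5.3782.
Z = Σ gᵢe^(−Eᵢ/kT) = 1·e^(−0.48167) + 4·e^(−5.3782) = 0.61775 + 0.018464 = 0.63621.
⟨E⟩ = Σ Eᵢ gᵢe^(−Eᵢ/kT) / Z = (3.86·0.61775 + 43.1·0.018464) / 0.63621 = 5.00 meV.

5.00 meV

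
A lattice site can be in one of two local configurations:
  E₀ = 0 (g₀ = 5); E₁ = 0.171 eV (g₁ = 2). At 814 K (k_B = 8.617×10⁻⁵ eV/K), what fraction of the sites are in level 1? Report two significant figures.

0.034

k_BT = 8.617×10⁻⁵ × 814 K = 0.07014 eV.
Eᵢ/kT = 0, 2.438.
Z = Σ gᵢe^(−Eᵢ/kT) = 5·e^(−0) + 2·e^(−2.438) = 5.000 + 0.1747 = 5.175.
P₁ = g₁ e^(−E₁/kT) / Z = 0.1747/5.175 = 0.034.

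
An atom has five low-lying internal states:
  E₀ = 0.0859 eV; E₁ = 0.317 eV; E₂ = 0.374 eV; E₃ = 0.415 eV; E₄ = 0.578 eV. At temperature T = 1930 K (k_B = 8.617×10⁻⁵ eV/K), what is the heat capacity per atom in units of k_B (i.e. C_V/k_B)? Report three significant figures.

0.796

k_BT = 8.617×10⁻⁵ × 1930 K = 0.16631 eV.
Eᵢ/kT = 0.51651, 1.9061, 2.2488, 2.4953, 3.4754.
Z = Σ e^(−Eᵢ/kT) = e^(−0.51651) + e^(−1.9061) + e^(−2.2488) + e^(−2.4953) + e^(−3.4754) = 0.59660 + 0.14866 + 0.10553 + 0.082472 + 0.030949 = 0.96421.
⟨E⟩ = 0.19701 eV, ⟨E²⟩ = 0.060822 eV².
C_V/k_B = (⟨E²⟩ − ⟨E⟩²)/(kT)² = (0.060822 − 0.038813)/0.027659 = 0.796.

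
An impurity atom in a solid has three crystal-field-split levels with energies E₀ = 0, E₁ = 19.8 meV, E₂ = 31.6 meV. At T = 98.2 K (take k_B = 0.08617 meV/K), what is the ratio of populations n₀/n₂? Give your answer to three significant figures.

k_BT = 0.08617 × 98.2 K = 8.4619 meV.
n₀/n₂ = exp[−(E₀−E₂)/kT] = exp(−(-31.6 meV)/(8.4619 meV)) = exp(3.7344) = 41.9.

41.9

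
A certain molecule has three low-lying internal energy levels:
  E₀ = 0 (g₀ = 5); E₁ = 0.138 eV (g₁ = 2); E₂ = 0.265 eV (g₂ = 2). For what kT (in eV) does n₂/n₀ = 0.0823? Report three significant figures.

n₂/n₀ = (g₂/g₀) exp[−(E₂−E₀)/kT] = 0.0823.
⇒ (E₂−E₀)/kT = ln((2/5)/0.0823) = ln(4.8603) = 1.5811.
kT = 0.265 eV / 1.5811 = 0.168 eV.

0.168 eV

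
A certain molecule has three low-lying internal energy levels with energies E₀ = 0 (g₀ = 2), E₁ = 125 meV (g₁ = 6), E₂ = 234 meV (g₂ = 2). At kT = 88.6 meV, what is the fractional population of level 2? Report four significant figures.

0.03953

Eᵢ/kT = 0, 1.41084, 2.64108.
Z = Σ gᵢe^(−Eᵢ/kT) = 2·e^(−0) + 6·e^(−1.41084) + 2·e^(−2.64108) = 2.00000 + 1.46363 + 0.142568 = 3.60620.
P₂ = g₂ e^(−E₂/kT) / Z = 0.142568/3.60620 = 0.03953.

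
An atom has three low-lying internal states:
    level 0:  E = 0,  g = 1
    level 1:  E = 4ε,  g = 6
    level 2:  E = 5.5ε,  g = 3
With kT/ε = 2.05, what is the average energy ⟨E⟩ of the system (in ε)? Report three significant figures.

2.21 ε

Eᵢ/kT = 0, 1.9512, 2.6829.
Z = Σ gᵢe^(−Eᵢ/kT) = 1·e^(−0) + 6·e^(−1.9512) + 3·e^(−2.6829) = 1.0000 + 0.85262 + 0.20509 = 2.0577.
⟨E⟩ = Σ Eᵢ gᵢe^(−Eᵢ/kT) / Z = (0·1.0000 + 4·0.85262 + 5.5·0.20509) / 2.0577 = 2.21 ε.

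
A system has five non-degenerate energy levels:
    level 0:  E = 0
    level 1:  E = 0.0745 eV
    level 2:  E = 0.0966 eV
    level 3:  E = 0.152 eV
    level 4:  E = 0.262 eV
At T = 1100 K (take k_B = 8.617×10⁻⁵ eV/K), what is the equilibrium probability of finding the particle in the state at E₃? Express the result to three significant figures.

k_BT = 8.617×10⁻⁵ × 1100 K = 0.094787 eV.
Eᵢ/kT = 0, 0.78597, 1.0191, 1.6036, 2.7641.
Z = Σ e^(−Eᵢ/kT) = e^(−0) + e^(−0.78597) + e^(−1.0191) + e^(−1.6036) + e^(−2.7641) = 1.0000 + 0.45568 + 0.36092 + 0.20117 + 0.063033 = 2.0808.
P₃ = e^(−E₃/kT) / Z = 0.20117/2.0808 = 0.0967.

0.0967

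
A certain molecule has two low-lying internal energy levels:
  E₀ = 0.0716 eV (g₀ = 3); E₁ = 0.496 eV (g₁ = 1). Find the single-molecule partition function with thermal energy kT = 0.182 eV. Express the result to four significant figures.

Z = 2.090

Eᵢ/kT = 0.393407, 2.72527.
Z = Σ gᵢe^(−Eᵢ/kT) = 3·e^(−0.393407) + 1·e^(−2.72527) = 2.02426 + 0.0655285 = 2.08979.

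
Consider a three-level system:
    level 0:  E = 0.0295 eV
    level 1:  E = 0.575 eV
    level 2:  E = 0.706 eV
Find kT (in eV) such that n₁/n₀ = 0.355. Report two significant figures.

n₁/n₀ = exp[−(E₁−E₀)/kT] = 0.355.
⇒ (E₁−E₀)/kT = ln(1/0.355) = ln(2.817) = 1.036.
kT = 0.5455 eV / 1.036 = 0.53 eV.

0.53 eV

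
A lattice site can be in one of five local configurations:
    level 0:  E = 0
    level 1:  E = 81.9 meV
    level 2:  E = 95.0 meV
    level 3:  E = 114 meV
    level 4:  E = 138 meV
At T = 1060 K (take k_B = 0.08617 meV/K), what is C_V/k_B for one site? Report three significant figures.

k_BT = 0.08617 × 1060 K = 91.340 meV.
Eᵢ/kT = 0, 0.89665, 1.0401, 1.2481, 1.5108.
Z = Σ e^(−Eᵢ/kT) = e^(−0) + e^(−0.89665) + e^(−1.0401) + e^(−1.2481) + e^(−1.5108) = 1.0000 + 0.40793 + 0.35342 + 0.28705 + 0.22073 = 2.2691.
⟨E⟩ = 57.366 meV, ⟨E²⟩ = 6108.1 meV².
C_V/k_B = (⟨E²⟩ − ⟨E⟩²)/(kT)² = (6108.1 − 3290.9)/8343.0 = 0.338.

0.338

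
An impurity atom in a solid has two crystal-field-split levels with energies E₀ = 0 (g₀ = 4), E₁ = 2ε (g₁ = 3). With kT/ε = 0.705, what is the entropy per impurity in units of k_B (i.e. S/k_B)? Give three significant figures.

1.55

Eᵢ/kT = 0, 2.8369.
Z = Σ gᵢe^(−Eᵢ/kT) = 4·e^(−0) + 3·e^(−2.8369) = 4.0000 + 0.17582 = 4.1758.
⟨E⟩ = Σ EᵢPᵢ = 0.084209 ε.
S/k_B = ln Z + ⟨E⟩/kT = ln(4.1758) + 0.084209/0.705 = 1.4293 + 0.11945 = 1.55.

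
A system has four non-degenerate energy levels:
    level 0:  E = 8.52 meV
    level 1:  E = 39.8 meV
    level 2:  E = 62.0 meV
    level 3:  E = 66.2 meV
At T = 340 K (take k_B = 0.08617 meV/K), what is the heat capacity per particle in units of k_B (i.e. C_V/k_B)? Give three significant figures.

k_BT = 0.08617 × 340 K = 29.298 meV.
Eᵢ/kT = 0.29080, 1.3585, 2.1162, 2.2595.
Z = Σ e^(−Eᵢ/kT) = e^(−0.29080) + e^(−1.3585) + e^(−2.1162) + e^(−2.2595) = 0.74767 + 0.25705 + 0.12049 + 0.10440 = 1.2296.
⟨E⟩ = 25.197 meV, ⟨E²⟩ = 1124.1 meV².
C_V/k_B = (⟨E²⟩ − ⟨E⟩²)/(kT)² = (1124.1 − 634.89)/858.37 = 0.570.

0.570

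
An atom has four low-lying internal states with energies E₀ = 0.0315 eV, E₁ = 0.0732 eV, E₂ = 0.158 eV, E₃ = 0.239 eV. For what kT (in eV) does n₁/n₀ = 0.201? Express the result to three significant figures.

0.0260 eV

n₁/n₀ = exp[−(E₁−E₀)/kT] = 0.201.
⇒ (E₁−E₀)/kT = ln(1/0.201) = ln(4.9751) = 1.6044.
kT = 0.0417 eV / 1.6044 = 0.0260 eV.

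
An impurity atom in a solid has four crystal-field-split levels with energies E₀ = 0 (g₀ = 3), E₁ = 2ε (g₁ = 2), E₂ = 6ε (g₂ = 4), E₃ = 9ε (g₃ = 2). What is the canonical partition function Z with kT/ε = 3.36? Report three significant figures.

Eᵢ/kT = 0, 0.59524, 1.7857, 2.6786.
Z = Σ gᵢe^(−Eᵢ/kT) = 3·e^(−0) + 2·e^(−0.59524) + 4·e^(−1.7857) + 2·e^(−2.6786) = 3.0000 + 1.1029 + 0.67072 + 0.13732 = 4.9109.

Z = 4.91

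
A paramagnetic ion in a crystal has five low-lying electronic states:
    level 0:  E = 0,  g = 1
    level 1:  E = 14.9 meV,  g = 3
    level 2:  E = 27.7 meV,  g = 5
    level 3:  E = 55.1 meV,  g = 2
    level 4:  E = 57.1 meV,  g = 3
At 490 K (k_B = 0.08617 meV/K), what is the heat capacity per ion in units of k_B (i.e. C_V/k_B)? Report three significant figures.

0.172

k_BT = 0.08617 × 490 K = 42.223 meV.
Eᵢ/kT = 0, 0.35289, 0.65604, 1.3050, 1.3523.
Z = Σ gᵢe^(−Eᵢ/kT) = 1·e^(−0) + 3·e^(−0.35289) + 5·e^(−0.65604) + 2·e^(−1.3050) + 3·e^(−1.3523) = 1.0000 + 2.1080 + 2.5945 + 0.54235 + 0.77593 = 7.0208.
⟨E⟩ = 25.277 meV, ⟨E²⟩ = 945.07 meV².
C_V/k_B = (⟨E²⟩ − ⟨E⟩²)/(kT)² = (945.07 − 638.93)/1782.8 = 0.172.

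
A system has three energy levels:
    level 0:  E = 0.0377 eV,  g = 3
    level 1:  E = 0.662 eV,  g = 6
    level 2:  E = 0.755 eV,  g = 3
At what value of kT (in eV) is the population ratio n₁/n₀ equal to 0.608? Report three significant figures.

0.524 eV

n₁/n₀ = (g₁/g₀) exp[−(E₁−E₀)/kT] = 0.608.
⇒ (E₁−E₀)/kT = ln((6/3)/0.608) = ln(3.2895) = 1.1907.
kT = 0.6243 eV / 1.1907 = 0.524 eV.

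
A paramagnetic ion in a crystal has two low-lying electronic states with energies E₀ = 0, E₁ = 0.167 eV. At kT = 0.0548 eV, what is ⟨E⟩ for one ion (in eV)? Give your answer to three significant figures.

0.00757 eV

Eᵢ/kT = 0, 3.0474.
Z = Σ e^(−Eᵢ/kT) = e^(−0) + e^(−3.0474) = 1.0000 + 0.047482 = 1.0475.
⟨E⟩ = Σ Eᵢ e^(−Eᵢ/kT) / Z = (0·1.0000 + 0.167·0.047482) / 1.0475 = 0.00757 eV.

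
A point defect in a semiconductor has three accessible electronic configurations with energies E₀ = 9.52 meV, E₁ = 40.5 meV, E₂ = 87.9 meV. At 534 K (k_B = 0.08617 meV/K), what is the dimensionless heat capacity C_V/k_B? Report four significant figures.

k_BT = 0.08617 × 534 K = 46.0148 meV.
Eᵢ/kT = 0.206890, 0.880152, 1.91025.
Z = Σ e^(−Eᵢ/kT) = e^(−0.206890) + e^(−0.880152) + e^(−1.91025) = 0.813109 + 0.414720 + 0.148043 = 1.37587.
⟨E⟩ = 27.2918 meV, ⟨E²⟩ = 1379.33 meV².
C_V/k_B = (⟨E²⟩ − ⟨E⟩²)/(kT)² = (1379.33 − 744.842)/2117.36 = 0.2997.

0.2997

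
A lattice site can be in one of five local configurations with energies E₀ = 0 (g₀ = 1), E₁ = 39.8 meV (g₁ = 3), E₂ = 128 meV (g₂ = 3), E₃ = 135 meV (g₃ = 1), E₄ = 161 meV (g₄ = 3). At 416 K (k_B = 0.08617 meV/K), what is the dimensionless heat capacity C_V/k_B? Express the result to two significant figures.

0.96

k_BT = 0.08617 × 416 K = 35.85 meV.
Eᵢ/kT = 0, 1.110, 3.570, 3.766, 4.491.
Z = Σ gᵢe^(−Eᵢ/kT) = 1·e^(−0) + 3·e^(−1.110) + 3·e^(−3.570) + 1·e^(−3.766) + 3·e^(−4.491) = 1.000 + 0.9887 + 0.08447 + 0.02314 + 0.03363 = 2.130.
⟨E⟩ = 27.56 meV, ⟨E²⟩ = 1992 meV².
C_V/k_B = (⟨E²⟩ − ⟨E⟩²)/(kT)² = (1992 − 759.6)/1285 = 0.96.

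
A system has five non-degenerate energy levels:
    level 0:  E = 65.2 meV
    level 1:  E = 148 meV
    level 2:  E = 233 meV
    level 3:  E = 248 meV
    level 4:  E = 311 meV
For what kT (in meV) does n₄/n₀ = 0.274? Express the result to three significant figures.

190 meV

n₄/n₀ = exp[−(E₄−E₀)/kT] = 0.274.
⇒ (E₄−E₀)/kT = ln(1/0.274) = ln(3.6496) = 1.2946.
kT = 245.8 meV / 1.2946 = 190 meV.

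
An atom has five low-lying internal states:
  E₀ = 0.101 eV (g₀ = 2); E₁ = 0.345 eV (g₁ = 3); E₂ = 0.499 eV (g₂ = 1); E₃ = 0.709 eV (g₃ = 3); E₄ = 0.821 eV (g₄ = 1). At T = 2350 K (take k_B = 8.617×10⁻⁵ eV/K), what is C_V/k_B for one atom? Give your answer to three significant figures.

0.752

k_BT = 8.617×10⁻⁵ × 2350 K = 0.20250 eV.
Eᵢ/kT = 0.49877, 1.7037, 2.4642, 3.5012, 4.0543.
Z = Σ gᵢe^(−Eᵢ/kT) = 2·e^(−0.49877) + 3·e^(−1.7037) + 1·e^(−2.4642) + 3·e^(−3.5012) + 1·e^(−4.0543) = 1.2146 + 0.54603 + 0.085077 + 0.090484 + 0.017348 = 1.9535.
⟨E⟩ = 0.22109 eV, ⟨E²⟩ = 0.079725 eV².
C_V/k_B = (⟨E²⟩ − ⟨E⟩²)/(kT)² = (0.079725 − 0.048881)/0.041006 = 0.752.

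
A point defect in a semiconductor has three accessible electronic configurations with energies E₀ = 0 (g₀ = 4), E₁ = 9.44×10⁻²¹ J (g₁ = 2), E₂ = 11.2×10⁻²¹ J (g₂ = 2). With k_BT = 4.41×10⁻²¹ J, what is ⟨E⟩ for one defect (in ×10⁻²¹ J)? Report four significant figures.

0.9076 ×10⁻²¹ J

Eᵢ/kT = 0, 2.14059, 2.53968.
Z = Σ gᵢe^(−Eᵢ/kT) = 4·e^(−0) + 2·e^(−2.14059) + 2·e^(−2.53968) = 4.00000 + 0.235171 + 0.157783 = 4.39295.
⟨E⟩ = Σ Eᵢ gᵢe^(−Eᵢ/kT) / Z = (0·4.00000 + 9.44·0.235171 + 11.2·0.157783) / 4.39295 = 0.9076 ×10⁻²¹ J.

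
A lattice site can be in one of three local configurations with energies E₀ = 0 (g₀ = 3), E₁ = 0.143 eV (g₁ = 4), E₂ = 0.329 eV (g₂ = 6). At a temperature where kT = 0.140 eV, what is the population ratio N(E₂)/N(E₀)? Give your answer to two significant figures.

0.19

n₂/n₀ = (g₂/g₀) exp[−(E₂−E₀)/kT] = (6/3) × exp(−(0.329 eV)/(0.140 eV)) = (6/3) × exp(-2.350) = 0.19.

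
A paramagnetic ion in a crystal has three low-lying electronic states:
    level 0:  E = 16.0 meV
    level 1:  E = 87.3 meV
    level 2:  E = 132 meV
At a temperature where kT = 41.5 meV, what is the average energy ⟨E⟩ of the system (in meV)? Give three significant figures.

Eᵢ/kT = 0.38554, 2.1036, 3.1807.
Z = Σ e^(−Eᵢ/kT) = e^(−0.38554) + e^(−2.1036) + e^(−3.1807) = 0.68008 + 0.12202 + 0.041557 = 0.84366.
⟨E⟩ = Σ Eᵢ e^(−Eᵢ/kT) / Z = (16.0·0.68008 + 87.3·0.12202 + 132·0.041557) / 0.84366 = 32.0 meV.

32.0 meV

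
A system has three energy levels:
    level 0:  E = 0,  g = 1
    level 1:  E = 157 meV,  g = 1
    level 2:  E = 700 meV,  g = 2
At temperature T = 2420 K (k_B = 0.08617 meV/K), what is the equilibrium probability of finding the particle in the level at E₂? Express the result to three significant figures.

k_BT = 0.08617 × 2420 K = 208.53 meV.
Eᵢ/kT = 0, 0.75289, 3.3568.
Z = Σ gᵢe^(−Eᵢ/kT) = 1·e^(−0) + 1·e^(−0.75289) + 2·e^(−3.3568) = 1.0000 + 0.47100 + 0.069693 = 1.5407.
P₂ = g₂ e^(−E₂/kT) / Z = 0.069693/1.5407 = 0.0452.

0.0452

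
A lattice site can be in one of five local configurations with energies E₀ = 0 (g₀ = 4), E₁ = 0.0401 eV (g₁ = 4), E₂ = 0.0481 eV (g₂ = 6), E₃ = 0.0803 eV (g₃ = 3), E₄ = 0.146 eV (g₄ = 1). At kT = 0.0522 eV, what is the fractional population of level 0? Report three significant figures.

Eᵢ/kT = 0, 0.76820, 0.92146, 1.5383, 2.7969.
Z = Σ gᵢe^(−Eᵢ/kT) = 4·e^(−0) + 4·e^(−0.76820) + 6·e^(−0.92146) + 3·e^(−1.5383) + 1·e^(−2.7969) = 4.0000 + 1.8554 + 2.3876 + 0.64424 + 0.060999 = 8.9482.
P₀ = g₀ e^(−E₀/kT) / Z = 4.0000/8.9482 = 0.447.

0.447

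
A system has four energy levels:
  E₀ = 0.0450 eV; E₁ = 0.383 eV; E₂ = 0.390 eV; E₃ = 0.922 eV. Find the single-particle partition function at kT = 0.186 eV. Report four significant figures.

Z = 1.043

Eᵢ/kT = 0.241935, 2.05914, 2.09677, 4.95699.
Z = Σ e^(−Eᵢ/kT) = e^(−0.241935) + e^(−2.05914) + e^(−2.09677) + e^(−4.95699) = 0.785107 + 0.127564 + 0.122853 + 0.00703407 = 1.04256.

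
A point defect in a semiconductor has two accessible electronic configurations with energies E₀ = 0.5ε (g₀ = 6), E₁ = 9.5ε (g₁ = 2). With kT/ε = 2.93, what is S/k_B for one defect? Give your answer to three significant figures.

1.85

Eᵢ/kT = 0.17065, 3.2423.
Z = Σ gᵢe^(−Eᵢ/kT) = 6·e^(−0.17065) + 2·e^(−3.2423) = 5.0587 + 0.078148 = 5.1368.
⟨E⟩ = Σ EᵢPᵢ = 0.63692 ε.
S/k_B = ln Z + ⟨E⟩/kT = ln(5.1368) + 0.63692/2.93 = 1.6364 + 0.21738 = 1.85.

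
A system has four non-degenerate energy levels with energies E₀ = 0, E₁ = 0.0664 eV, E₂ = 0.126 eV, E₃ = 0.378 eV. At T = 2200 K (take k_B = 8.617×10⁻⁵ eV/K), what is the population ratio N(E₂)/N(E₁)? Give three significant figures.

k_BT = 8.617×10⁻⁵ × 2200 K = 0.18957 eV.
n₂/n₁ = exp[−(E₂−E₁)/kT] = exp(−(0.0596 eV)/(0.18957 eV)) = exp(-0.31440) = 0.730.

0.730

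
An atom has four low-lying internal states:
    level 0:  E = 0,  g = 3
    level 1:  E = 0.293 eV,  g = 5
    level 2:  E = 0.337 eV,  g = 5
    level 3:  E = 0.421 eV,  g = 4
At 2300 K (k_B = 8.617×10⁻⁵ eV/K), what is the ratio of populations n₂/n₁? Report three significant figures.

0.801

k_BT = 8.617×10⁻⁵ × 2300 K = 0.19819 eV.
n₂/n₁ = (g₂/g₁) exp[−(E₂−E₁)/kT] = (5/5) × exp(−(0.044 eV)/(0.19819 eV)) = (5/5) × exp(-0.22201) = 0.801.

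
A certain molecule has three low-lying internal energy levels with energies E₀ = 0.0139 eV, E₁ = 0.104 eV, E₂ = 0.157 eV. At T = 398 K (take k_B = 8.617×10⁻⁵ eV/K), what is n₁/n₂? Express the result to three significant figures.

4.69

k_BT = 8.617×10⁻⁵ × 398 K = 0.034296 eV.
n₁/n₂ = exp[−(E₁−E₂)/kT] = exp(−(-0.053 eV)/(0.034296 eV)) = exp(1.5454) = 4.69.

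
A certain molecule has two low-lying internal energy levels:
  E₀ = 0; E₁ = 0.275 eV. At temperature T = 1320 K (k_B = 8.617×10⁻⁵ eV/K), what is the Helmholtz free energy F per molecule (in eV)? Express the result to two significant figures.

-0.0097 eV

k_BT = 8.617×10⁻⁵ × 1320 K = 0.1137 eV.
Eᵢ/kT = 0, 2.419.
Z = Σ e^(−Eᵢ/kT) = e^(−0) + e^(−2.419) = 1.000 + 0.08901 = 1.089.
F = −kT ln Z = −0.1137 × ln(1.089) = −0.1137 × 0.08526 = -0.0097 eV.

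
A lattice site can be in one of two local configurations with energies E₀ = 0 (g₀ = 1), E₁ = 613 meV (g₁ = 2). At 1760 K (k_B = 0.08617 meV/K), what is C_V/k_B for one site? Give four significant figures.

0.5356

k_BT = 0.08617 × 1760 K = 151.659 meV.
Eᵢ/kT = 0, 4.04196.
Z = Σ gᵢe^(−Eᵢ/kT) = 1·e^(−0) + 2·e^(−4.04196) = 1.00000 + 0.0351260 = 1.03513.
⟨E⟩ = 20.8015 meV, ⟨E²⟩ = 12751.3 meV².
C_V/k_B = (⟨E²⟩ − ⟨E⟩²)/(kT)² = (12751.3 − 432.702)/23000.5 = 0.5356.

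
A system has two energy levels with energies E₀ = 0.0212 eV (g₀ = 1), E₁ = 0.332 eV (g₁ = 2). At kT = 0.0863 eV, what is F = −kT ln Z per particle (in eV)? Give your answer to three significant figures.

0.0166 eV

Eᵢ/kT = 0.24565, 3.8470.
Z = Σ gᵢe^(−Eᵢ/kT) = 1·e^(−0.24565) + 2·e^(−3.8470) = 0.78220 + 0.042687 = 0.82489.
F = −kT ln Z = −0.0863 × ln(0.82489) = −0.0863 × -0.19251 = 0.0166 eV.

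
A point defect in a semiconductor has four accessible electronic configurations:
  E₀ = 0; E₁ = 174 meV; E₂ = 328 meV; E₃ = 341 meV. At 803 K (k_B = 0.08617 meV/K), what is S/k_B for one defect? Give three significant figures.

k_BT = 0.08617 × 803 K = 69.195 meV.
Eᵢ/kT = 0, 2.5146, 4.7402, 4.9281.
Z = Σ e^(−Eᵢ/kT) = e^(−0) + e^(−2.5146) + e^(−4.7402) + e^(−4.9281) = 1.0000 + 0.080895 + 0.0087369 + 0.0072402 = 1.0969.
⟨E⟩ = Σ EᵢPᵢ = 17.696 meV.
S/k_B = ln Z + ⟨E⟩/kT = ln(1.0969) + 17.696/69.195 = 0.092488 + 0.25574 = 0.348.

0.348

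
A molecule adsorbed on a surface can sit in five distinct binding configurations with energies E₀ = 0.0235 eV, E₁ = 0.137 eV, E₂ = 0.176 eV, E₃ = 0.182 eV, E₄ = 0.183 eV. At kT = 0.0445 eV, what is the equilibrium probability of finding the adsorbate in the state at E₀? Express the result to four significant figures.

Eᵢ/kT = 0.528090, 3.07865, 3.95506, 4.08989, 4.11236.
Z = Σ e^(−Eᵢ/kT) = e^(−0.528090) + e^(−3.07865) + e^(−3.95506) + e^(−4.08989) + e^(−4.11236) = 0.589730 + 0.0460213 + 0.0191575 + 0.0167411 + 0.0163691 = 0.688019.
P₀ = e^(−E₀/kT) / Z = 0.589730/0.688019 = 0.8571.

0.8571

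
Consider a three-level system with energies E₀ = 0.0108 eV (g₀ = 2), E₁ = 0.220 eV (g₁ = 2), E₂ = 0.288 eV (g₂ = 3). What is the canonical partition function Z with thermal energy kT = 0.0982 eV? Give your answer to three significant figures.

Z = 2.16

Eᵢ/kT = 0.10998, 2.2403, 2.9328.
Z = Σ gᵢe^(−Eᵢ/kT) = 2·e^(−0.10998) + 2·e^(−2.2403) + 3·e^(−2.9328) = 1.7917 + 0.21285 + 0.15974 = 2.1643.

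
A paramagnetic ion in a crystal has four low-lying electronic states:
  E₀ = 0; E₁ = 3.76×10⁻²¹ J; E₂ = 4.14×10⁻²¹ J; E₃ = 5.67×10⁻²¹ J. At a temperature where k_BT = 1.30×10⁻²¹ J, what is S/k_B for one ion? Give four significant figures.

0.4175

Eᵢ/kT = 0, 2.89231, 3.18462, 4.36154.
Z = Σ e^(−Eᵢ/kT) = e^(−0) + e^(−2.89231) + e^(−3.18462) + e^(−4.36154) = 1.00000 + 0.0554480 + 0.0413940 + 0.0127587 = 1.10960.
⟨E⟩ = Σ EᵢPᵢ = 0.407532 ×10⁻²¹ J.
S/k_B = ln Z + ⟨E⟩/kT = ln(1.10960) + 0.407532/1.30 = 0.104000 + 0.313486 = 0.4175.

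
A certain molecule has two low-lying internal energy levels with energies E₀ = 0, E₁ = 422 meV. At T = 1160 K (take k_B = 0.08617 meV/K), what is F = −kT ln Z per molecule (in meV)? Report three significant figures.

k_BT = 0.08617 × 1160 K = 99.957 meV.
Eᵢ/kT = 0, 4.2218.
Z = Σ e^(−Eᵢ/kT) = e^(−0) + e^(−4.2218) = 1.0000 + 0.014672 = 1.0147.
F = −kT ln Z = −99.957 × ln(1.0147) = −99.957 × 0.014593 = -1.46 meV.

-1.46 meV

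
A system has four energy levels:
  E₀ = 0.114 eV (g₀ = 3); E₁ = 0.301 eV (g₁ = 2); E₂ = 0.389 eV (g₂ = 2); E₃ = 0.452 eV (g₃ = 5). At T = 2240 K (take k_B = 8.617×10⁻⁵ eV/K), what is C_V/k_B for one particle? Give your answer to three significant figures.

k_BT = 8.617×10⁻⁵ × 2240 K = 0.19302 eV.
Eᵢ/kT = 0.59061, 1.5594, 2.0153, 2.3417.
Z = Σ gᵢe^(−Eᵢ/kT) = 3·e^(−0.59061) + 2·e^(−1.5594) + 2·e^(−2.0153) + 5·e^(−2.3417) = 1.6620 + 0.42052 + 0.26656 + 0.48082 = 2.8299.
⟨E⟩ = 0.22512 eV, ⟨E²⟩ = 0.070062 eV².
C_V/k_B = (⟨E²⟩ − ⟨E⟩²)/(kT)² = (0.070062 − 0.050679)/0.037257 = 0.520.

0.520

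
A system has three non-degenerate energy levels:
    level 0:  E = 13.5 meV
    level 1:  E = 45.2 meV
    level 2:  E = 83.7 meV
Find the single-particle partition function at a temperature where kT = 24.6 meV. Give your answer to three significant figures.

Z = 0.770

Eᵢ/kT = 0.54878, 1.8374, 3.4024.
Z = Σ e^(−Eᵢ/kT) = e^(−0.54878) + e^(−1.8374) + e^(−3.4024) = 0.57765 + 0.15923 + 0.033293 = 0.77017.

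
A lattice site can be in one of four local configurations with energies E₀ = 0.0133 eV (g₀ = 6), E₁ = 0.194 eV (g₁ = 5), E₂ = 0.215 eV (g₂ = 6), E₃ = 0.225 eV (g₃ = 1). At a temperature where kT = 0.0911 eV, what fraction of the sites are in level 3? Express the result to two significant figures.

0.013

Eᵢ/kT = 0.1460, 2.130, 2.360, 2.470.
Z = Σ gᵢe^(−Eᵢ/kT) = 6·e^(−0.1460) + 5·e^(−2.130) + 6·e^(−2.360) + 1·e^(−2.470) = 5.185 + 0.5942 + 0.5665 + 0.08458 = 6.430.
P₃ = g₃ e^(−E₃/kT) / Z = 0.08458/6.430 = 0.013.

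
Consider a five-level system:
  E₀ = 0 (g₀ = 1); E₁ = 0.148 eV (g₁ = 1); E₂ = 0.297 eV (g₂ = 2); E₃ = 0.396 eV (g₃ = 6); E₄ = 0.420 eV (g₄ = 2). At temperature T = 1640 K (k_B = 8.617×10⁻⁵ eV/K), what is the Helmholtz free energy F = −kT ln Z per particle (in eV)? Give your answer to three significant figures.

k_BT = 8.617×10⁻⁵ × 1640 K = 0.14132 eV.
Eᵢ/kT = 0, 1.0473, 2.1016, 2.8022, 2.9720.
Z = Σ gᵢe^(−Eᵢ/kT) = 1·e^(−0) + 1·e^(−1.0473) + 2·e^(−2.1016) + 6·e^(−2.8022) + 2·e^(−2.9720) = 1.0000 + 0.35088 + 0.24452 + 0.36406 + 0.10240 = 2.0619.
F = −kT ln Z = −0.14132 × ln(2.0619) = −0.14132 × 0.72363 = -0.102 eV.

-0.102 eV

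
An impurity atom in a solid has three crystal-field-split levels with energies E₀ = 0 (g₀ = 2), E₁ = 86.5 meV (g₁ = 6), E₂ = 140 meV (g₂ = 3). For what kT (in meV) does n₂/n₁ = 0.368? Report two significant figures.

n₂/n₁ = (g₂/g₁) exp[−(E₂−E₁)/kT] = 0.368.
⇒ (E₂−E₁)/kT = ln((3/6)/0.368) = ln(1.359) = 0.3067.
kT = 53.5 meV / 0.3067 = 170 meV.

170 meV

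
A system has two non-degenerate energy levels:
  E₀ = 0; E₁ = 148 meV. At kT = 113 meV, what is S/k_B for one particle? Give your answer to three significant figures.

Eᵢ/kT = 0, 1.3097.
Z = Σ e^(−Eᵢ/kT) = e^(−0) + e^(−1.3097) = 1.0000 + 0.26990 = 1.2699.
⟨E⟩ = Σ EᵢPᵢ = 31.455 meV.
S/k_B = ln Z + ⟨E⟩/kT = ln(1.2699) + 31.455/113 = 0.23894 + 0.27836 = 0.517.

0.517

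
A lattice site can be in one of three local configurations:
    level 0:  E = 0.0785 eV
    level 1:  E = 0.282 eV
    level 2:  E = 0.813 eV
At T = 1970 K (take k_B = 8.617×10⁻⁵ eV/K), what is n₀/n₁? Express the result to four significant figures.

k_BT = 8.617×10⁻⁵ × 1970 K = 0.169755 eV.
n₀/n₁ = exp[−(E₀−E₁)/kT] = exp(−(-0.2035 eV)/(0.169755 eV)) = exp(1.19879) = 3.316.

3.316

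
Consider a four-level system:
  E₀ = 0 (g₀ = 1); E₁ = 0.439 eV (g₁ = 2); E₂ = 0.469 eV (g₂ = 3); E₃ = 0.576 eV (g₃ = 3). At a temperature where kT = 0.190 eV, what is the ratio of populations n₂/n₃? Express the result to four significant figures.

n₂/n₃ = (g₂/g₃) exp[−(E₂−E₃)/kT] = (3/3) × exp(−(-0.107 eV)/(0.190 eV)) = (3/3) × exp(0.563158) = 1.756.

1.756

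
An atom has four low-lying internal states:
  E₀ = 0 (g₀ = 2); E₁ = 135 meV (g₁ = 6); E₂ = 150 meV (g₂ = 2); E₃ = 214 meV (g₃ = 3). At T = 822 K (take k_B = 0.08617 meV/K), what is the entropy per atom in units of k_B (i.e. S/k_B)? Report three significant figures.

k_BT = 0.08617 × 822 K = 70.832 meV.
Eᵢ/kT = 0, 1.9059, 2.1177, 3.0212.
Z = Σ gᵢe^(−Eᵢ/kT) = 2·e^(−0) + 6·e^(−1.9059) + 2·e^(−2.1177) + 3·e^(−3.0212) = 2.0000 + 0.89213 + 0.24062 + 0.14623 = 3.2790.
⟨E⟩ = Σ EᵢPᵢ = 57.281 meV.
S/k_B = ln Z + ⟨E⟩/kT = ln(3.2790) + 57.281/70.832 = 1.1875 + 0.80869 = 2.00.

2.00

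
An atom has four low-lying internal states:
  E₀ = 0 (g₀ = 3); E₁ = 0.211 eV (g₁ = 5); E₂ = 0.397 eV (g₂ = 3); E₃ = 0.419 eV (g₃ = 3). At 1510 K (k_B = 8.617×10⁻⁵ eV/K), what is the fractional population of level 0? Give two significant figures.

0.71

k_BT = 8.617×10⁻⁵ × 1510 K = 0.1301 eV.
Eᵢ/kT = 0, 1.622, 3.051, 3.221.
Z = Σ gᵢe^(−Eᵢ/kT) = 3·e^(−0) + 5·e^(−1.622) + 3·e^(−3.051) + 3·e^(−3.221) = 3.000 + 0.9875 + 0.1419 + 0.1197 = 4.249.
P₀ = g₀ e^(−E₀/kT) / Z = 3.000/4.249 = 0.71.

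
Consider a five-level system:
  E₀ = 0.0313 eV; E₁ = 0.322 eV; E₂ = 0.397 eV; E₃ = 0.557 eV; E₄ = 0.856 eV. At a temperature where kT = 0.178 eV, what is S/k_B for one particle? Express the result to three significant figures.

Eᵢ/kT = 0.17584, 1.8090, 2.2303, 3.1292, 4.8090.
Z = Σ e^(−Eᵢ/kT) = e^(−0.17584) + e^(−1.8090) + e^(−2.2303) + e^(−3.1292) + e^(−4.8090) = 0.83875 + 0.16382 + 0.10750 + 0.043753 + 0.0081560 = 1.1620.
⟨E⟩ = Σ EᵢPᵢ = 0.13170 eV.
S/k_B = ln Z + ⟨E⟩/kT = ln(1.1620) + 0.13170/0.178 = 0.15014 + 0.73989 = 0.890.

0.890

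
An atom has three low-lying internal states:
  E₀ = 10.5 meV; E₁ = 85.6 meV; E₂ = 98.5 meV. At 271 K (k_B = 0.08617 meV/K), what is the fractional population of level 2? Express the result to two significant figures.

k_BT = 0.08617 × 271 K = 23.35 meV.
Eᵢ/kT = 0.4497, 3.666, 4.218.
Z = Σ e^(−Eᵢ/kT) = e^(−0.4497) + e^(−3.666) + e^(−4.218) = 0.6378 + 0.02558 + 0.01473 = 0.6781.
P₂ = e^(−E₂/kT) / Z = 0.01473/0.6781 = 0.022.

0.022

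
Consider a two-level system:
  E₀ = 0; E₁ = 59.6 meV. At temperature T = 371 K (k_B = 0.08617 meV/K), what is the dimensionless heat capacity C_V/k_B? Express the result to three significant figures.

0.404

k_BT = 0.08617 × 371 K = 31.969 meV.
Eᵢ/kT = 0, 1.8643.
Z = Σ e^(−Eᵢ/kT) = e^(−0) + e^(−1.8643) = 1.0000 + 0.15500 = 1.1550.
⟨E⟩ = 7.9983 meV, ⟨E²⟩ = 476.70 meV².
C_V/k_B = (⟨E²⟩ − ⟨E⟩²)/(kT)² = (476.70 − 63.973)/1022.0 = 0.404.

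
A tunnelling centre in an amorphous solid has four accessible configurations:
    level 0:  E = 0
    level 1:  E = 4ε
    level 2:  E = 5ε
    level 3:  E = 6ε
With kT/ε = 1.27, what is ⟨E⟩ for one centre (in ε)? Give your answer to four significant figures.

0.3008 ε

Eᵢ/kT = 0, 3.14961, 3.93701, 4.72441.
Z = Σ e^(−Eᵢ/kT) = e^(−0) + e^(−3.14961) + e^(−3.93701) + e^(−4.72441) = 1.00000 + 0.0428688 + 0.0195065 + 0.00887595 = 1.07125.
⟨E⟩ = Σ Eᵢ e^(−Eᵢ/kT) / Z = (0·1.00000 + 4·0.0428688 + 5·0.0195065 + 6·0.00887595) / 1.07125 = 0.3008 ε.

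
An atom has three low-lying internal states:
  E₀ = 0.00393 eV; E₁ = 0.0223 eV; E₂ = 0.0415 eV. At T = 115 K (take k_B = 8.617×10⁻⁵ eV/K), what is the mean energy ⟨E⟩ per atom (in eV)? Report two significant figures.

0.0071 eV

k_BT = 8.617×10⁻⁵ × 115 K = 0.009910 eV.
Eᵢ/kT = 0.3966, 2.250, 4.188.
Z = Σ e^(−Eᵢ/kT) = e^(−0.3966) + e^(−2.250) + e^(−4.188) = 0.6726 + 0.1054 + 0.01518 = 0.7932.
⟨E⟩ = Σ Eᵢ e^(−Eᵢ/kT) / Z = (0.00393·0.6726 + 0.0223·0.1054 + 0.0415·0.01518) / 0.7932 = 0.0071 eV.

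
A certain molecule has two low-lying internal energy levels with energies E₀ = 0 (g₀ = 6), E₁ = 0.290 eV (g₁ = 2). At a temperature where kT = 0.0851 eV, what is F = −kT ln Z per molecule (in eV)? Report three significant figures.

-0.153 eV

Eᵢ/kT = 0, 3.4078.
Z = Σ gᵢe^(−Eᵢ/kT) = 6·e^(−0) + 2·e^(−3.4078) = 6.0000 + 0.066228 = 6.0662.
F = −kT ln Z = −0.0851 × ln(6.0662) = −0.0851 × 1.8027 = -0.153 eV.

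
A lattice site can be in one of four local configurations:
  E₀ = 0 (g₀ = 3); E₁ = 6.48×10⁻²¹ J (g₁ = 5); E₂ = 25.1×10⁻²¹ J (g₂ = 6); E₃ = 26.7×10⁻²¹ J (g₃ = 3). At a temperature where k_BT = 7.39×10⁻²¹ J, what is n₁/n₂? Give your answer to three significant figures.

n₁/n₂ = (g₁/g₂) exp[−(E₁−E₂)/kT] = (5/6) × exp(−(-18.62 ×10⁻²¹ J)/(7.39 ×10⁻²¹ J)) = (5/6) × exp(2.5196) = 10.4.

10.4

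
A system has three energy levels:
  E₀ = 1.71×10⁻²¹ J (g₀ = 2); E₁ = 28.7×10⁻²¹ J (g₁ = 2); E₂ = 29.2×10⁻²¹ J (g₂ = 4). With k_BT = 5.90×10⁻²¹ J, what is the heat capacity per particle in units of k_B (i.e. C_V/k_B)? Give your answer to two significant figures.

Eᵢ/kT = 0.2898, 4.864, 4.949.
Z = Σ gᵢe^(−Eᵢ/kT) = 2·e^(−0.2898) + 2·e^(−4.864) + 4·e^(−4.949) = 1.497 + 0.01544 + 0.02836 = 1.541.
⟨E⟩ = 2.486, ⟨E²⟩ = 26.79.
C_V/k_B = (⟨E²⟩ − ⟨E⟩²)/(kT)² = (26.79 − 6.180)/34.81 = 0.59.

0.59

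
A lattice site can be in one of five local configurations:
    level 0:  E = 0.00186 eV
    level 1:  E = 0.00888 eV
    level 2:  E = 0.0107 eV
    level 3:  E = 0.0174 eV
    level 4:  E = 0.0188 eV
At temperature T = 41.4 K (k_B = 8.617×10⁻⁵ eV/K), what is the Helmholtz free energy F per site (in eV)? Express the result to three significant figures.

0.00108 eV

k_BT = 8.617×10⁻⁵ × 41.4 K = 0.0035674 eV.
Eᵢ/kT = 0.52139, 2.4892, 2.9994, 4.8775, 5.2699.
Z = Σ e^(−Eᵢ/kT) = e^(−0.52139) + e^(−2.4892) + e^(−2.9994) + e^(−4.8775) + e^(−5.2699) = 0.59369 + 0.082976 + 0.049817 + 0.0076160 + 0.0051441 = 0.73924.
F = −kT ln Z = −0.0035674 × ln(0.73924) = −0.0035674 × -0.30213 = 0.00108 eV.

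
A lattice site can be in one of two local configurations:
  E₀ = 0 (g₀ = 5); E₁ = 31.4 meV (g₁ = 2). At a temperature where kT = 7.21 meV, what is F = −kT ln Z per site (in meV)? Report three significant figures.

Eᵢ/kT = 0, 4.3551.
Z = Σ gᵢe^(−Eᵢ/kT) = 5·e^(−0) + 2·e^(−4.3551) = 5.0000 + 0.025682 = 5.0257.
F = −kT ln Z = −7.21 × ln(5.0257) = −7.21 × 1.6146 = -11.6 meV.

-11.6 meV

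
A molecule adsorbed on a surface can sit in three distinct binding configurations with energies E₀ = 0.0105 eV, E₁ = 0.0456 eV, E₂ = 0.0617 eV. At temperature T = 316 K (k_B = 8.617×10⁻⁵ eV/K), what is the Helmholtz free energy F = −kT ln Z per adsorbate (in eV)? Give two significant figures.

0.00080 eV

k_BT = 8.617×10⁻⁵ × 316 K = 0.02723 eV.
Eᵢ/kT = 0.3856, 1.675, 2.266.
Z = Σ e^(−Eᵢ/kT) = e^(−0.3856) + e^(−1.675) + e^(−2.266) = 0.6800 + 0.1873 + 0.1037 = 0.9710.
F = −kT ln Z = −0.02723 × ln(0.9710) = −0.02723 × -0.02943 = 0.00080 eV.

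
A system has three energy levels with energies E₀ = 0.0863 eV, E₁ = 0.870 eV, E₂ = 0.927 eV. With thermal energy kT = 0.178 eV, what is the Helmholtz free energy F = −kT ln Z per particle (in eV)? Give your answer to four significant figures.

0.08258 eV

Eᵢ/kT = 0.484831, 4.88764, 5.20787.
Z = Σ e^(−Eᵢ/kT) = e^(−0.484831) + e^(−4.88764) + e^(−5.20787) = 0.615801 + 0.00753919 + 0.00547332 = 0.628814.
F = −kT ln Z = −0.178 × ln(0.628814) = −0.178 × -0.463920 = 0.08258 eV.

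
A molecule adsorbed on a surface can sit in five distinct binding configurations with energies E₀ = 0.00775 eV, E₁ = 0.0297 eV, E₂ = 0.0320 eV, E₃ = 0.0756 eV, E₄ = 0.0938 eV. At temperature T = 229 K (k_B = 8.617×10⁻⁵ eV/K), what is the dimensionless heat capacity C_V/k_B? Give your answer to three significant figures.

k_BT = 8.617×10⁻⁵ × 229 K = 0.019733 eV.
Eᵢ/kT = 0.39274, 1.5051, 1.6216, 3.8311, 4.7535.
Z = Σ e^(−Eᵢ/kT) = e^(−0.39274) + e^(−1.5051) + e^(−1.6216) + e^(−3.8311) + e^(−4.7535) = 0.67520 + 0.22200 + 0.19758 + 0.021686 + 0.0086215 = 1.1251.
⟨E⟩ = 0.018307 eV, ⟨E²⟩ = 0.00056750 eV².
C_V/k_B = (⟨E²⟩ − ⟨E⟩²)/(kT)² = (0.00056750 − 0.00033515)/0.00038939 = 0.597.

0.597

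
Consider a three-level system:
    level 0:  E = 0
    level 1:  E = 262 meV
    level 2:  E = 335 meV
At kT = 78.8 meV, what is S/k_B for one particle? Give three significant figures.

Eᵢ/kT = 0, 3.3249, 4.2513.
Z = Σ e^(−Eᵢ/kT) = e^(−0) + e^(−3.3249) + e^(−4.2513) = 1.0000 + 0.035976 + 0.014246 = 1.0502.
⟨E⟩ = Σ EᵢPᵢ = 13.519 meV.
S/k_B = ln Z + ⟨E⟩/kT = ln(1.0502) + 13.519/78.8 = 0.048981 + 0.17156 = 0.221.

0.221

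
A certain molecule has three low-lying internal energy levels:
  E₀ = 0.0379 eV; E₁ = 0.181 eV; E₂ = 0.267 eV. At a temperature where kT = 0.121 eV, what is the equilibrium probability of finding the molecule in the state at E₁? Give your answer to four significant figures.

0.2103

Eᵢ/kT = 0.313223, 1.49587, 2.20661.
Z = Σ e^(−Eᵢ/kT) = e^(−0.313223) + e^(−1.49587) + e^(−2.20661) = 0.731087 + 0.224054 + 0.110073 = 1.06521.
P₁ = e^(−E₁/kT) / Z = 0.224054/1.06521 = 0.2103.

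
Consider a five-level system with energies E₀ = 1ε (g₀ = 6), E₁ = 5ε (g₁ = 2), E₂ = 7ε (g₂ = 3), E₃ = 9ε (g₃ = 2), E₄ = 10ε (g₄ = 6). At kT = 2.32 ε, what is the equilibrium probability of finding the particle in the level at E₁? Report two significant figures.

Eᵢ/kT = 0.4310, 2.155, 3.017, 3.879, 4.310.
Z = Σ gᵢe^(−Eᵢ/kT) = 6·e^(−0.4310) + 2·e^(−2.155) + 3·e^(−3.017) + 2·e^(−3.879) + 6·e^(−4.310) = 3.899 + 0.2318 + 0.1468 + 0.04134 + 0.08060 = 4.400.
P₁ = g₁ e^(−E₁/kT) / Z = 0.2318/4.400 = 0.053.

0.053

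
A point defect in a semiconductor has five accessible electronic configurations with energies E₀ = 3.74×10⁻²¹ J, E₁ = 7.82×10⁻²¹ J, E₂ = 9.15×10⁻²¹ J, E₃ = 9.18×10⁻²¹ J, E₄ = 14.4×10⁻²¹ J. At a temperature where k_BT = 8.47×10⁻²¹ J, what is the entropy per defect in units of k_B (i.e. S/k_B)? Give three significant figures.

1.53

Eᵢ/kT = 0.44156, 0.92326, 1.0803, 1.0838, 1.7001.
Z = Σ e^(−Eᵢ/kT) = e^(−0.44156) + e^(−0.92326) + e^(−1.0803) + e^(−1.0838) + e^(−1.7001) = 0.64303 + 0.39722 + 0.33949 + 0.33831 + 0.18267 = 1.9007.
⟨E⟩ = Σ EᵢPᵢ = 7.5518 ×10⁻²¹ J.
S/k_B = ln Z + ⟨E⟩/kT = ln(1.9007) + 7.5518/8.47 = 0.64222 + 0.89159 = 1.53.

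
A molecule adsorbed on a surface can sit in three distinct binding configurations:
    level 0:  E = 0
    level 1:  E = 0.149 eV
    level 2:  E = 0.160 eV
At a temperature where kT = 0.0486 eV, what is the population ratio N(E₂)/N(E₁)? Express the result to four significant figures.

n₂/n₁ = exp[−(E₂−E₁)/kT] = exp(−(0.011 eV)/(0.0486 eV)) = exp(-0.226337) = 0.7974.

0.7974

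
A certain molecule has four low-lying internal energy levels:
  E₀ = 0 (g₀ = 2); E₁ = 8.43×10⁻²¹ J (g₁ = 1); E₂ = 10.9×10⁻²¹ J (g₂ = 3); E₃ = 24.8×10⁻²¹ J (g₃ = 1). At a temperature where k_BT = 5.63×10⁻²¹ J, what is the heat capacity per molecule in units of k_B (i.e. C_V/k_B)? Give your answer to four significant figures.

0.6734

Eᵢ/kT = 0, 1.49734, 1.93606, 4.40497.
Z = Σ gᵢe^(−Eᵢ/kT) = 2·e^(−0) + 1·e^(−1.49734) + 3·e^(−1.93606) + 1·e^(−4.40497) = 2.00000 + 0.223724 + 0.432814 + 0.0122165 = 2.66875.
⟨E⟩ = 2.58797, ⟨E²⟩ = 28.0413.
C_V/k_B = (⟨E²⟩ − ⟨E⟩²)/(kT)² = (28.0413 − 6.69759)/31.6969 = 0.6734.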